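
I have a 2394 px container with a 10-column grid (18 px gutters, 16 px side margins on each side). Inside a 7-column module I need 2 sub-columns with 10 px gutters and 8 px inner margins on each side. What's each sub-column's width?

811 px

Take off 32 px of margins, leaving 2362 px.
10 columns + 9 gutters: 10c + 9·18 = 2362.
10c = 2362 − 162 = 2200, so c = 220 px.
7-column span = 7·220 + 6·18 = 1648 px.
Inner content = 1648 − 2·8 = 1632 px.
2 columns + 1 gutter: 2d + 1·10 = 1632.
2d = 1632 − 10 = 1622, so d = 811 px.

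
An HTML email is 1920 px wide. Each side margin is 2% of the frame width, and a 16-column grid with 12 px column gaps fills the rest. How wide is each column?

Margins: 2% × 1920 = 38.4 px each, so content = 1920 − 76.8 = 1843.2 px.
16c + 15·12 = 1843.2 → 16c = 1663.2 → c = 103.95 px.

103.95 px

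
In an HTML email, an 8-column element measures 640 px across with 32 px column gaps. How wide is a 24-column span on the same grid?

Subtracting 7 column gaps of 32 leaves 416 for 8 columns, so c = 52 px.
24 columns plus 23 column gaps: 1248 + 736 = 1984 px.

1984 px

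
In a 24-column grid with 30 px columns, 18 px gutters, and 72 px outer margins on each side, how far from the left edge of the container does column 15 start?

Each column+gutter stride is 48 px; 14 of them past the 72 px margin is 72 + 672 = 744 px.

744 px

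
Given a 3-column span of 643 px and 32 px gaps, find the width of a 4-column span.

868 px

Subtracting 2 gaps of 32 leaves 579 for 3 columns, so c = 193 px.
4 columns plus 3 gaps: 772 + 96 = 868 px.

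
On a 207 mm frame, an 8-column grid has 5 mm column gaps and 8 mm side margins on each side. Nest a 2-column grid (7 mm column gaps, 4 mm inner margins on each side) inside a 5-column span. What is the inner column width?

Outer content = 207 − 2·8 = 191 mm.
8c + 7·5 = 191 → 8c = 156 → c = 19.5 mm.
5 columns plus 4 column gaps: 97.5 + 20 = 117.5 mm.
Inner content = 117.5 − 2·4 = 109.5 mm.
2 columns + 1 column gap: 2d + 1·7 = 109.5.
2d = 109.5 − 7 = 102.5, so d = 51.25 mm.

51.25 mm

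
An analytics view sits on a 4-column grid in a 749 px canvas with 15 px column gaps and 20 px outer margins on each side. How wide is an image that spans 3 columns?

Inside the margins: 749 − 40 = 709 px.
709 − 3·15 = 664; ÷4 gives c = 166 px.
Span of 3: 3·166 + 2·15 = 498 + 30 = 528 px.

528 px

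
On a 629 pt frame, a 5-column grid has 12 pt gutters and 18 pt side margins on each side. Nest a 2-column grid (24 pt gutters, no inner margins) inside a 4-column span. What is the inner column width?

Inside the margins: 629 − 36 = 593 pt.
5 columns + 4 gutters: 5c + 4·12 = 593.
5c = 593 − 48 = 545, so c = 109 pt.
4 columns plus 3 gutters: 436 + 36 = 472 pt.
2d + 1·24 = 472 → 2d = 448 → d = 224 pt.

224 pt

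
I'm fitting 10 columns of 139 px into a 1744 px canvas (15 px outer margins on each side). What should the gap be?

36 px

Subtract both margins: 1744 − 2·15 = 1714 px.
10 columns take 10·139 = 1390 px; remaining 324 splits into 9 gaps.
g = 324 / 9 = 36 px.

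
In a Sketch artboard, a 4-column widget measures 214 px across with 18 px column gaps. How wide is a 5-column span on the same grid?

214 − 3·18 = 160; ÷4 gives c = 40 px.
Span of 5: 5·40 + 4·18 = 200 + 72 = 272 px.

272 px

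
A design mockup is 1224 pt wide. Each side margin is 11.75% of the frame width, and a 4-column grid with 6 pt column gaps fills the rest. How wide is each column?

1224 × (1 − 2·11.75%) = 1224 × 76.5% = 936.36 pt for the columns.
4 columns + 3 column gaps: 4c + 3·6 = 936.36.
4c = 936.36 − 18 = 918.36, so c = 229.59 pt.

229.59 pt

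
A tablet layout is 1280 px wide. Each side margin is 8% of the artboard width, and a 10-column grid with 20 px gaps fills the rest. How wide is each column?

Margins: 8% × 1280 = 102.4 px each, so content = 1280 − 204.8 = 1075.2 px.
1075.2 − 9·20 = 895.2; ÷10 gives c = 89.52 px.

89.52 px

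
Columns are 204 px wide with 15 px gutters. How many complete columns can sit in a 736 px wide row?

3 columns

k columns need k·204 + (k−1)·15 = k·219 − 15.
k·219 − 15 ≤ 736 → k ≤ 751 / 219 ≈ 3.43, so k = 3.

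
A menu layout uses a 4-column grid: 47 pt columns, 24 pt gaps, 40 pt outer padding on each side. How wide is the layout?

Adding margins, columns and gutters: 80 + 188 + 72 = 340 pt.

340 pt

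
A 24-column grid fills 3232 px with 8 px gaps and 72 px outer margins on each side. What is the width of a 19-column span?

2443 px

Subtract both margins: 3232 − 2·72 = 3088 px.
24c + 23·8 = 3088 → 24c = 2904 → c = 121 px.
19-column span = 19·121 + 18·8 = 2443 px.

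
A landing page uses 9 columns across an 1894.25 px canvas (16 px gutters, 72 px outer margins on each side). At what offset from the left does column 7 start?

1249.5 px

Take off 144 px of margins, leaving 1750.25 px.
Subtracting 8 gutters of 16 leaves 1622.25 for 9 columns, so c = 180.25 px.
Column 7 starts at margin + 6·(column + gutter) = 72 + 6·196.25 = 1249.5 px.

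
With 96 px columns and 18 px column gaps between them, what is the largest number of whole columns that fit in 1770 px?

15 columns

Each extra column adds 96 + 18 = 114 px.
(1770 + 18) / 114 = 15.68, so 15 columns fit.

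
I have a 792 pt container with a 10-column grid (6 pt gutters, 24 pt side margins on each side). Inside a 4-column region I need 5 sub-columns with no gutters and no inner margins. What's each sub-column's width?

58.8 pt

Take off 48 pt of margins, leaving 744 pt.
744 − 9·6 = 690; ÷10 gives c = 69 pt.
4-column span = 4·69 + 3·6 = 294 pt.
With no gutters, each column is 294/5 = 58.8 pt.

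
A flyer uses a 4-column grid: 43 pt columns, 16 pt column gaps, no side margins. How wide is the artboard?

220 pt

Total width: 4·43 + 3·16 = 220 pt.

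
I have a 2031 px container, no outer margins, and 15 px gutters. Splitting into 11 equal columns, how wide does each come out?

171 px

11 columns + 10 gutters: 11c + 10·15 = 2031.
11c = 2031 − 150 = 1881, so c = 171 px.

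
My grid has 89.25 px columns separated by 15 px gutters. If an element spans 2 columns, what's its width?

2 columns plus 1 gutter: 178.5 + 15 = 193.5 px.

193.5 px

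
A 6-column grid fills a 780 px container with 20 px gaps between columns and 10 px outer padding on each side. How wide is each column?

Take off 20 px of margins, leaving 760 px.
760 − 5·20 = 660; ÷6 gives c = 110 px.

110 px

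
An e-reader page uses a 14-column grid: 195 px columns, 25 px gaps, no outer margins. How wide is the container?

3055 px

Container = 14·195 + 13·25 = 2730 + 325 = 3055 px.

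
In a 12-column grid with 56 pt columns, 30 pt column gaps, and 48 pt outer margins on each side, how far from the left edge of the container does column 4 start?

306 pt

Before column 4: the margin + 3 columns + 3 column gaps.
Offset = 48 + 3·(56 + 30) = 48 + 258 = 306 pt.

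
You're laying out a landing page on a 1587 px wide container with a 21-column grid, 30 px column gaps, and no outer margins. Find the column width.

47 px

21 columns + 20 column gaps: 21c + 20·30 = 1587.
21c = 1587 − 600 = 987, so c = 47 px.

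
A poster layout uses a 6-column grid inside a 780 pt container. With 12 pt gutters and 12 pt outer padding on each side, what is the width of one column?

Take off 24 pt of margins, leaving 756 pt.
756 − 5·12 = 696; ÷6 gives c = 116 pt.

116 pt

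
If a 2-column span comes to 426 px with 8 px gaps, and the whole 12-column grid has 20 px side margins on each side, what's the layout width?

2636 px

Subtracting 1 gap of 8 leaves 418 for 2 columns, so c = 209 px.
Layout = 2·20 + 12·209 + 11·8 = 40 + 2508 + 88 = 2636 px.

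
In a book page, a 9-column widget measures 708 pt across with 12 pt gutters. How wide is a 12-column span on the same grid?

Subtracting 8 gutters of 12 leaves 612 for 9 columns, so c = 68 pt.
12-column span = 12·68 + 11·12 = 948 pt.

948 pt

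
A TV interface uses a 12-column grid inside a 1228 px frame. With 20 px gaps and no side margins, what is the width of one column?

12c + 11·20 = 1228 → 12c = 1008 → c = 84 px.

84 px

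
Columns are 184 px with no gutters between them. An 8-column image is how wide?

1472 px

With no gutters, 8 columns span 8·184 = 1472 px.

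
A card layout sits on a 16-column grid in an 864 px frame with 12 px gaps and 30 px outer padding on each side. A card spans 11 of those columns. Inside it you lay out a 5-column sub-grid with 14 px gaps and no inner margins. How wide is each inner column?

Take off 60 px of margins, leaving 804 px.
16c + 15·12 = 804 → 16c = 624 → c = 39 px.
11-column span = 11·39 + 10·12 = 549 px.
549 − 4·14 = 493; ÷5 gives d = 98.6 px.

98.6 px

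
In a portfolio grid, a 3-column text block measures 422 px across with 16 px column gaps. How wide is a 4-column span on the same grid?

Subtracting 2 column gaps of 16 leaves 390 for 3 columns, so c = 130 px.
4-column span = 4·130 + 3·16 = 568 px.

568 px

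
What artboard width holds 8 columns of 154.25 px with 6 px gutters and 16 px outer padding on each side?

1308 px

Total width: 2·16 + 8·154.25 + 7·6 = 1308 px.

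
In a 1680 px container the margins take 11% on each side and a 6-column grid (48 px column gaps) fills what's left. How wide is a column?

178.4 px

Margins: 11% × 1680 = 184.8 px each, so content = 1680 − 369.6 = 1310.4 px.
6 columns + 5 column gaps: 6c + 5·48 = 1310.4.
6c = 1310.4 − 240 = 1070.4, so c = 178.4 px.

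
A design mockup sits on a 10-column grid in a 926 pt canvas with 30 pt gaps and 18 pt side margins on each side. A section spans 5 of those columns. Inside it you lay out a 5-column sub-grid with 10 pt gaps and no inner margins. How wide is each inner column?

Inside the margins: 926 − 36 = 890 pt.
10 columns + 9 gaps: 10c + 9·30 = 890.
10c = 890 − 270 = 620, so c = 62 pt.
5-column span = 5·62 + 4·30 = 430 pt.
5d + 4·10 = 430 → 5d = 390 → d = 78 pt.

78 pt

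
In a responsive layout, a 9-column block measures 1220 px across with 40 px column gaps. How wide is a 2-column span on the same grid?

1220 − 8·40 = 900; ÷9 gives c = 100 px.
Span of 2: 2·100 + 1·40 = 200 + 40 = 240 px.

240 px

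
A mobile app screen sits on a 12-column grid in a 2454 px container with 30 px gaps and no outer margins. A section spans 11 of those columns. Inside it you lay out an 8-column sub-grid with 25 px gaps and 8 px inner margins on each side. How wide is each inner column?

12 columns + 11 gaps: 12c + 11·30 = 2454.
12c = 2454 − 330 = 2124, so c = 177 px.
11-column span = 11·177 + 10·30 = 2247 px.
Inner content = 2247 − 2·8 = 2231 px.
2231 − 7·25 = 2056; ÷8 gives d = 257 px.

257 px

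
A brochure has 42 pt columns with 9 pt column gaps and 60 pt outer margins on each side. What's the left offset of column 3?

Before column 3: the margin + 2 columns + 2 column gaps.
Offset = 60 + 2·(42 + 9) = 60 + 102 = 162 pt.

162 pt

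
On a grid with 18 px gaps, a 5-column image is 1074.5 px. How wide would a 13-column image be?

5 columns + 4 gaps: 5c + 4·18 = 1074.5.
5c = 1074.5 − 72 = 1002.5, so c = 200.5 px.
Span of 13: 13·200.5 + 12·18 = 2606.5 + 216 = 2822.5 px.

2822.5 px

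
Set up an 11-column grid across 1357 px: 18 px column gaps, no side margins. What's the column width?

107 px

11 columns + 10 column gaps: 11c + 10·18 = 1357.
11c = 1357 − 180 = 1177, so c = 107 px.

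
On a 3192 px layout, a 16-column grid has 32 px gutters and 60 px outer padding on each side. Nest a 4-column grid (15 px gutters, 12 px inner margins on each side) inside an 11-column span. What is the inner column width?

Take off 120 px of margins, leaving 3072 px.
3072 − 15·32 = 2592; ÷16 gives c = 162 px.
11 columns plus 10 gutters: 1782 + 320 = 2102 px.
Inner content = 2102 − 2·12 = 2078 px.
4 columns + 3 gutters: 4d + 3·15 = 2078.
4d = 2078 − 45 = 2033, so d = 508.25 px.

508.25 px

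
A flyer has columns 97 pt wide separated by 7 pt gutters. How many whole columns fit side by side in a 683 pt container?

6 columns

Each extra column adds 97 + 7 = 104 pt.
(683 + 7) / 104 = 6.63, so 6 columns fit.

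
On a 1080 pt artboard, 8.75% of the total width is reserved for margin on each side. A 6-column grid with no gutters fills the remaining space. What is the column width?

Each margin = 8.75% of 1080 = 94.5 pt; content = 1080 − 2·94.5 = 891 pt.
891 / 6 = 148.5 pt per column.

148.5 pt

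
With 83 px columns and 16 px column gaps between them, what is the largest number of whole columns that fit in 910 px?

9 columns

9 columns: 9·83 + 8·16 = 875 px ≤ 910.
10 columns: 974 px > 910. So 9.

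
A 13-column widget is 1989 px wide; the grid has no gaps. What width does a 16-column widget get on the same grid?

2448 px

13c = 1989 → c = 153 px.
16-column span = 16·153 = 2448 px.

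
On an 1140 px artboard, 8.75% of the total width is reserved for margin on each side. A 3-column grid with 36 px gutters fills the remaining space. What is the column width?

Each margin = 8.75% of 1140 = 99.75 px; content = 1140 − 2·99.75 = 940.5 px.
3c + 2·36 = 940.5 → 3c = 868.5 → c = 289.5 px.

289.5 px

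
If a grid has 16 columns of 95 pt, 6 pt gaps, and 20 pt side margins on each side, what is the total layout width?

1650 pt

Adding margins, columns and gutters: 40 + 1520 + 90 = 1650 pt.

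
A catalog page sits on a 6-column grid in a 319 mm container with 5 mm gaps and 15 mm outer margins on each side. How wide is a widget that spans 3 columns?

142 mm

Subtract both margins: 319 − 2·15 = 289 mm.
6 columns + 5 gaps: 6c + 5·5 = 289.
6c = 289 − 25 = 264, so c = 44 mm.
Span of 3: 3·44 + 2·5 = 132 + 10 = 142 mm.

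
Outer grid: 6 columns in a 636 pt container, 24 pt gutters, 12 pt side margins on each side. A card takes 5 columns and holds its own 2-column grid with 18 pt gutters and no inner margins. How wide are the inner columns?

Take off 24 pt of margins, leaving 612 pt.
612 − 5·24 = 492; ÷6 gives c = 82 pt.
5 columns plus 4 gutters: 410 + 96 = 506 pt.
2 columns + 1 gutter: 2d + 1·18 = 506.
2d = 506 − 18 = 488, so d = 244 pt.

244 pt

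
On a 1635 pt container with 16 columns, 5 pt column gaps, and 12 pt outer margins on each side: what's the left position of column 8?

Subtract both margins: 1635 − 2·12 = 1611 pt.
16c + 15·5 = 1611 → 16c = 1536 → c = 96 pt.
Before column 8: the margin + 7 columns + 7 column gaps.
Offset = 12 + 7·(96 + 5) = 12 + 707 = 719 pt.

719 pt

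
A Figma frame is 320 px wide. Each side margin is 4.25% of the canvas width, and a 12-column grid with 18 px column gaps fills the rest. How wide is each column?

7.9 px

Each margin = 4.25% of 320 = 13.6 px; content = 320 − 2·13.6 = 292.8 px.
12c + 11·18 = 292.8 → 12c = 94.8 → c = 7.9 px.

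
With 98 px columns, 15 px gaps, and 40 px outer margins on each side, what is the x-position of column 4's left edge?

Before column 4: the margin + 3 columns + 3 gaps.
Offset = 40 + 3·(98 + 15) = 40 + 339 = 379 px.

379 px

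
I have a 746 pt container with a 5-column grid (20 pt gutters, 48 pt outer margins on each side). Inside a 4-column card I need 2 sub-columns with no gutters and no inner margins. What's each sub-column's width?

258 pt

Subtract both margins: 746 − 2·48 = 650 pt.
650 − 4·20 = 570; ÷5 gives c = 114 pt.
4-column span = 4·114 + 3·20 = 516 pt.
2d = 516 → d = 258 pt.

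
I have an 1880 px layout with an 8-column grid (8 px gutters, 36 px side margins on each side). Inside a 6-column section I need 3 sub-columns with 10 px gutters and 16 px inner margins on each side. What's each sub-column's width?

434 px

Subtract both margins: 1880 − 2·36 = 1808 px.
8 columns + 7 gutters: 8c + 7·8 = 1808.
8c = 1808 − 56 = 1752, so c = 219 px.
Span of 6: 6·219 + 5·8 = 1314 + 40 = 1354 px.
Inner content = 1354 − 2·16 = 1322 px.
3d + 2·10 = 1322 → 3d = 1302 → d = 434 px.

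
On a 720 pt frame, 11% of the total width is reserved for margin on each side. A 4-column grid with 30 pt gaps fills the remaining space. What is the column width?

117.9 pt

Margins: 11% × 720 = 79.2 pt each, so content = 720 − 158.4 = 561.6 pt.
Subtracting 3 gaps of 30 leaves 471.6 for 4 columns, so c = 117.9 pt.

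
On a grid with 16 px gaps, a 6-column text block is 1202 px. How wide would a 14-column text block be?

2826 px

6c + 5·16 = 1202 → 6c = 1122 → c = 187 px.
14-column span = 14·187 + 13·16 = 2826 px.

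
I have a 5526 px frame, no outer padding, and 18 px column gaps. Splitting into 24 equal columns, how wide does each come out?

213 px

Subtracting 23 column gaps of 18 leaves 5112 for 24 columns, so c = 213 px.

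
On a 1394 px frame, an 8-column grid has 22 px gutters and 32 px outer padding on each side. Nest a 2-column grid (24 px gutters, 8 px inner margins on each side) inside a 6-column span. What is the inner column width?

Take off 64 px of margins, leaving 1330 px.
1330 − 7·22 = 1176; ÷8 gives c = 147 px.
Span of 6: 6·147 + 5·22 = 882 + 110 = 992 px.
Inner content = 992 − 2·8 = 976 px.
976 − 1·24 = 952; ÷2 gives d = 476 px.

476 px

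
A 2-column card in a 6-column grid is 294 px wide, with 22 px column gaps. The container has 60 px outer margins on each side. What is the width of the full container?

1046 px

Subtracting 1 column gap of 22 leaves 272 for 2 columns, so c = 136 px.
Total width: 2·60 + 6·136 + 5·22 = 1046 px.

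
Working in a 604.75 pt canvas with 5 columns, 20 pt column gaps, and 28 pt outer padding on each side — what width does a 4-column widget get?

Inside the margins: 604.75 − 56 = 548.75 pt.
Subtracting 4 column gaps of 20 leaves 468.75 for 5 columns, so c = 93.75 pt.
4-column span = 4·93.75 + 3·20 = 435 pt.

435 pt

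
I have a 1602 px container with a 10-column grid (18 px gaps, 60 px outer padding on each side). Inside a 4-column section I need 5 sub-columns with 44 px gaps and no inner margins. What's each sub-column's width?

Take off 120 px of margins, leaving 1482 px.
10c + 9·18 = 1482 → 10c = 1320 → c = 132 px.
4-column span = 4·132 + 3·18 = 582 px.
582 − 4·44 = 406; ÷5 gives d = 81.2 px.

81.2 px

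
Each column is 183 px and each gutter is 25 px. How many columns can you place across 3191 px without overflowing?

15 columns: 15·183 + 14·25 = 3095 px ≤ 3191.
16 columns: 3303 px > 3191. So 15.

15 columns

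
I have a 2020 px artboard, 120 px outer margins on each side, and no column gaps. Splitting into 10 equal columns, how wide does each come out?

178 px

Take off 240 px of margins, leaving 1780 px.
With no column gaps, each column is 1780/10 = 178 px.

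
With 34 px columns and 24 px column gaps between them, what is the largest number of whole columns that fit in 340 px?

k columns need k·34 + (k−1)·24 = k·58 − 24.
k·58 − 24 ≤ 340 → k ≤ 364 / 58 ≈ 6.28, so k = 6.

6 columns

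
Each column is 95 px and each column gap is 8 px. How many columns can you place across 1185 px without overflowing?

11 columns

k columns need k·95 + (k−1)·8 = k·103 − 8.
k·103 − 8 ≤ 1185 → k ≤ 1193 / 103 ≈ 11.58, so k = 11.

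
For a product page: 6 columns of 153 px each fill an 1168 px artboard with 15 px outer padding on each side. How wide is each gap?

44 px

Subtract both margins: 1168 − 2·15 = 1138 px.
6 columns take 6·153 = 918 px; remaining 220 splits into 5 gaps.
g = 220 / 5 = 44 px.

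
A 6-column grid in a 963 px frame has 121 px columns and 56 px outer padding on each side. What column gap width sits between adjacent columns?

25 px

Content width = 963 − 2·56 = 851 px.
Columns use 726 px, leaving 125 px across 5 column gaps = 25 px each.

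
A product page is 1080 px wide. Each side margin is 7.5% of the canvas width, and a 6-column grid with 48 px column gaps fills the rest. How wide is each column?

Margins: 7.5% × 1080 = 81 px each, so content = 1080 − 162 = 918 px.
6 columns + 5 column gaps: 6c + 5·48 = 918.
6c = 918 − 240 = 678, so c = 113 px.

113 px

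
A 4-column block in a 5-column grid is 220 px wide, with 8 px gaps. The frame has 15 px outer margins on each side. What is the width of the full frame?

307 px

Subtracting 3 gaps of 8 leaves 196 for 4 columns, so c = 49 px.
Frame = 2·15 + 5·49 + 4·8 = 30 + 245 + 32 = 307 px.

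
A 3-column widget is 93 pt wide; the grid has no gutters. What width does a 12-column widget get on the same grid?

372 pt

3c = 93 → c = 31 pt.
With no gutters, 12 columns span 12·31 = 372 pt.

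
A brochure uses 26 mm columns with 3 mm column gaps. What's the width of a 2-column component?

Span of 2: 2·26 + 1·3 = 52 + 3 = 55 mm.

55 mm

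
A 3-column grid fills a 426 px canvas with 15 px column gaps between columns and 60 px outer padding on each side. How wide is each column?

Take off 120 px of margins, leaving 306 px.
3c + 2·15 = 306 → 3c = 276 → c = 92 px.

92 px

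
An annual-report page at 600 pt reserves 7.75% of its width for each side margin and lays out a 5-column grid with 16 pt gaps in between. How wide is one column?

Each margin = 7.75% of 600 = 46.5 pt; content = 600 − 2·46.5 = 507 pt.
Subtracting 4 gaps of 16 leaves 443 for 5 columns, so c = 88.6 pt.

88.6 pt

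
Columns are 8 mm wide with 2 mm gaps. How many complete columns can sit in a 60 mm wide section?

6 columns: 6·8 + 5·2 = 58 mm ≤ 60.
7 columns: 68 mm > 60. So 6.

6 columns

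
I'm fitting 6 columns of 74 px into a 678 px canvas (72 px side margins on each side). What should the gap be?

18 px

Take off 144 px of margins, leaving 534 px.
6 columns take 6·74 = 444 px; remaining 90 splits into 5 gaps.
g = 90 / 5 = 18 px.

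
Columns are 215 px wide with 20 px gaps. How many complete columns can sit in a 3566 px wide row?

15 columns: 15·215 + 14·20 = 3505 px ≤ 3566.
16 columns: 3740 px > 3566. So 15.

15 columns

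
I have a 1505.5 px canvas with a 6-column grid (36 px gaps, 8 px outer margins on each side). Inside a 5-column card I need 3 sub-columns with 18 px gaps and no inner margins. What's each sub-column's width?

Subtract both margins: 1505.5 − 2·8 = 1489.5 px.
6 columns + 5 gaps: 6c + 5·36 = 1489.5.
6c = 1489.5 − 180 = 1309.5, so c = 218.25 px.
Span of 5: 5·218.25 + 4·36 = 1091.25 + 144 = 1235.25 px.
Subtracting 2 gaps of 18 leaves 1199.25 for 3 columns, so d = 399.75 px.

399.75 px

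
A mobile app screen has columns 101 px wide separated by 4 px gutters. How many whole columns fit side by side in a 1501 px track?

k columns need k·101 + (k−1)·4 = k·105 − 4.
k·105 − 4 ≤ 1501 → k ≤ 1505 / 105 ≈ 14.33, so k = 14.

14 columns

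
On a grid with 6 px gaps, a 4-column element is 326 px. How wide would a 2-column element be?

326 − 3·6 = 308; ÷4 gives c = 77 px.
2-column span = 2·77 + 1·6 = 160 px.

160 px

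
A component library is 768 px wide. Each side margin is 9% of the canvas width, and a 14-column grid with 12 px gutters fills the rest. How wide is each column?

Each margin = 9% of 768 = 69.12 px; content = 768 − 2·69.12 = 629.76 px.
14c + 13·12 = 629.76 → 14c = 473.76 → c = 33.84 px.

33.84 px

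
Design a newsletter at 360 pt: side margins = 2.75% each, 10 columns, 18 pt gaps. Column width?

Each margin = 2.75% of 360 = 9.9 pt; content = 360 − 2·9.9 = 340.2 pt.
10c + 9·18 = 340.2 → 10c = 178.2 → c = 17.82 pt.

17.82 pt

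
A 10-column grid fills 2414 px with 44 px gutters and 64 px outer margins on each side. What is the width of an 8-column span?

Content width = 2414 − 2·64 = 2286 px.
10c + 9·44 = 2286 → 10c = 1890 → c = 189 px.
8-column span = 8·189 + 7·44 = 1820 px.

1820 px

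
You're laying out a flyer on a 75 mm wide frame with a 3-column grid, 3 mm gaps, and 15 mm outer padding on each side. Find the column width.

Subtract both margins: 75 − 2·15 = 45 mm.
3c + 2·3 = 45 → 3c = 39 → c = 13 mm.

13 mm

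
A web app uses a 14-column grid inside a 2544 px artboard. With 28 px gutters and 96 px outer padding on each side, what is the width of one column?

142 px

Inside the margins: 2544 − 192 = 2352 px.
14 columns + 13 gutters: 14c + 13·28 = 2352.
14c = 2352 − 364 = 1988, so c = 142 px.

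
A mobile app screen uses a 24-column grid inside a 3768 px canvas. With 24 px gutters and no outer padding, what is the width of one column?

134 px

24c + 23·24 = 3768 → 24c = 3216 → c = 134 px.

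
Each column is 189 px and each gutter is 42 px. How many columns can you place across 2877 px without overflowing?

12 columns

12 columns: 12·189 + 11·42 = 2730 px ≤ 2877.
13 columns: 2961 px > 2877. So 12.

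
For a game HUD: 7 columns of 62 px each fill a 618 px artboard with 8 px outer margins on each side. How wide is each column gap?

28 px

Subtract both margins: 618 − 2·8 = 602 px.
7·62 + 6g = 602 → 6g = 168 → g = 28 px.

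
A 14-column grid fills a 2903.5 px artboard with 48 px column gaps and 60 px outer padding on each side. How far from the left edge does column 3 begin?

Content = 2903.5 − 2·60 = 2783.5 px.
2783.5 − 13·48 = 2159.5; ÷14 gives c = 154.25 px.
Each column+gutter stride is 202.25 px; 2 of them past the 60 px margin is 60 + 404.5 = 464.5 px.

464.5 px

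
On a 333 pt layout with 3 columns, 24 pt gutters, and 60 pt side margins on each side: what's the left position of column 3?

Subtract both margins: 333 − 2·60 = 213 pt.
Subtracting 2 gutters of 24 leaves 165 for 3 columns, so c = 55 pt.
Column 3 starts at margin + 2·(column + gutter) = 60 + 2·79 = 218 pt.

218 pt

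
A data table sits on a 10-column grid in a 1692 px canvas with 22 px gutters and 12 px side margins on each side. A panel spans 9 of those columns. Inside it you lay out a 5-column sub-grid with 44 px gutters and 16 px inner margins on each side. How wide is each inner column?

Inside the margins: 1692 − 24 = 1668 px.
1668 − 9·22 = 1470; ÷10 gives c = 147 px.
Span of 9: 9·147 + 8·22 = 1323 + 176 = 1499 px.
Inner content = 1499 − 2·16 = 1467 px.
Subtracting 4 gutters of 44 leaves 1291 for 5 columns, so d = 258.2 px.

258.2 px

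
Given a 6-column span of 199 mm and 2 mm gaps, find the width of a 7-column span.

199 − 5·2 = 189; ÷6 gives c = 31.5 mm.
7 columns plus 6 gaps: 220.5 + 12 = 232.5 mm.

232.5 mm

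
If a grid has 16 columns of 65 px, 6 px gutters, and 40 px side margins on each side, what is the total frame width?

Frame = 2·40 + 16·65 + 15·6 = 80 + 1040 + 90 = 1210 px.

1210 px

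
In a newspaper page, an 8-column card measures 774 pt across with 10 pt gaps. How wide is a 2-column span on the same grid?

186 pt

8 columns + 7 gaps: 8c + 7·10 = 774.
8c = 774 − 70 = 704, so c = 88 pt.
2-column span = 2·88 + 1·10 = 186 pt.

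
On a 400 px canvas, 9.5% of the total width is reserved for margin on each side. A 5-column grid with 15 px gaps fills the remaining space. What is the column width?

52.8 px

Margins: 9.5% × 400 = 38 px each, so content = 400 − 76 = 324 px.
324 − 4·15 = 264; ÷5 gives c = 52.8 px.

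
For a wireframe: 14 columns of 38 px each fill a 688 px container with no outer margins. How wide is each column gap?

12 px

Columns use 532 px, leaving 156 px across 13 column gaps = 12 px each.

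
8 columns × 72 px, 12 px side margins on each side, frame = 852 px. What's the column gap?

Inside the margins: 852 − 24 = 828 px.
Columns use 576 px, leaving 252 px across 7 column gaps = 36 px each.

36 px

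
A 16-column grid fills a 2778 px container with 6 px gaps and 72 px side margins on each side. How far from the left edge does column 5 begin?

Inside the margins: 2778 − 144 = 2634 px.
16 columns + 15 gaps: 16c + 15·6 = 2634.
16c = 2634 − 90 = 2544, so c = 159 px.
Column 5 starts at margin + 4·(column + gutter) = 72 + 4·165 = 732 px.

732 px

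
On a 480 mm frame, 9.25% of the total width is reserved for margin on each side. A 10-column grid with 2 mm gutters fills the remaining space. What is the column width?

480 × (1 − 2·9.25%) = 480 × 81.5% = 391.2 mm for the columns.
391.2 − 9·2 = 373.2; ÷10 gives c = 37.32 mm.

37.32 mm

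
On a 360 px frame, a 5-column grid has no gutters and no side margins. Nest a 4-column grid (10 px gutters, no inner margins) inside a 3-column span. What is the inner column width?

5c = 360 → c = 72 px.
3-column span = 3·72 = 216 px.
4 columns + 3 gutters: 4d + 3·10 = 216.
4d = 216 − 30 = 186, so d = 46.5 px.

46.5 px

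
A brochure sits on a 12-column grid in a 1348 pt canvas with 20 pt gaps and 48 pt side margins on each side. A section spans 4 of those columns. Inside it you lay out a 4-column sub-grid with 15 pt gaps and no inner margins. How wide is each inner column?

Inside the margins: 1348 − 96 = 1252 pt.
12c + 11·20 = 1252 → 12c = 1032 → c = 86 pt.
Span of 4: 4·86 + 3·20 = 344 + 60 = 404 pt.
4 columns + 3 gaps: 4d + 3·15 = 404.
4d = 404 − 45 = 359, so d = 89.75 pt.

89.75 pt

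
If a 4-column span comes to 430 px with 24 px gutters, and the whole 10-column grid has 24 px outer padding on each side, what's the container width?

1159 px

4c + 3·24 = 430 → 4c = 358 → c = 89.5 px.
Total width: 2·24 + 10·89.5 + 9·24 = 1159 px.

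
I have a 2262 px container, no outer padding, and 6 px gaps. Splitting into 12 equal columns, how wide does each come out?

Subtracting 11 gaps of 6 leaves 2196 for 12 columns, so c = 183 px.

183 px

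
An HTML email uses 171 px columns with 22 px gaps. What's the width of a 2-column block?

Span of 2: 2·171 + 1·22 = 342 + 22 = 364 px.

364 px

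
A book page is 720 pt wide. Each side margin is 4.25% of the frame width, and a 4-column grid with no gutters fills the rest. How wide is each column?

164.7 pt

Margins: 4.25% × 720 = 30.6 pt each, so content = 720 − 61.2 = 658.8 pt.
4c = 658.8 → c = 164.7 pt.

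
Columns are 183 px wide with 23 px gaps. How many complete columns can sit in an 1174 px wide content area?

5 columns

5 columns: 5·183 + 4·23 = 1007 px ≤ 1174.
6 columns: 1213 px > 1174. So 5.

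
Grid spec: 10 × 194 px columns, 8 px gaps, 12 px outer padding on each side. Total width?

2036 px

Adding margins, columns and gutters: 24 + 1940 + 72 = 2036 px.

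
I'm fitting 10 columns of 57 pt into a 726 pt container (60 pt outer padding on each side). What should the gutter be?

4 pt

Take off 120 pt of margins, leaving 606 pt.
Columns use 570 pt, leaving 36 pt across 9 gutters = 4 pt each.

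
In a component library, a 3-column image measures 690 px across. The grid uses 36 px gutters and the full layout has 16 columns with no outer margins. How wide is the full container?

3836 px

3 columns + 2 gutters: 3c + 2·36 = 690.
3c = 690 − 72 = 618, so c = 206 px.
Container = 16·206 + 15·36 = 3296 + 540 = 3836 px.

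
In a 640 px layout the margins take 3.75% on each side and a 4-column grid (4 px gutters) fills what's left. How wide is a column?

145 px

Each margin = 3.75% of 640 = 24 px; content = 640 − 2·24 = 592 px.
592 − 3·4 = 580; ÷4 gives c = 145 px.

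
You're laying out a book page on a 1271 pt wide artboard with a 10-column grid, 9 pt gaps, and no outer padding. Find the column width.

10c + 9·9 = 1271 → 10c = 1190 → c = 119 pt.

119 pt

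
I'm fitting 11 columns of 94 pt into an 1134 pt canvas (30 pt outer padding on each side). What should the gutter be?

4 pt

Content width = 1134 − 2·30 = 1074 pt.
11 columns take 11·94 = 1034 pt; remaining 40 splits into 10 gutters.
g = 40 / 10 = 4 pt.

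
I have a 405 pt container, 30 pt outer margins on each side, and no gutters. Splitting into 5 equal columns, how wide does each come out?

69 pt

Subtract both margins: 405 − 2·30 = 345 pt.
With no gutters, each column is 345/5 = 69 pt.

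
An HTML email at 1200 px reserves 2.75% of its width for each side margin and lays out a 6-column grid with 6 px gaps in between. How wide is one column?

184 px

Each margin = 2.75% of 1200 = 33 px; content = 1200 − 2·33 = 1134 px.
6c + 5·6 = 1134 → 6c = 1104 → c = 184 px.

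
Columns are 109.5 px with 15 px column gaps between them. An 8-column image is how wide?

Span of 8: 8·109.5 + 7·15 = 876 + 105 = 981 px.

981 px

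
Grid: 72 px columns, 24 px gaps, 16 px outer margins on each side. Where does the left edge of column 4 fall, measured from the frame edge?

Each column+gutter stride is 96 px; 3 of them past the 16 px margin is 16 + 288 = 304 px.

304 px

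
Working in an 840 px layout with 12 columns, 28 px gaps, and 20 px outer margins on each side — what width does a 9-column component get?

Content width = 840 − 2·20 = 800 px.
800 − 11·28 = 492; ÷12 gives c = 41 px.
Span of 9: 9·41 + 8·28 = 369 + 224 = 593 px.

593 px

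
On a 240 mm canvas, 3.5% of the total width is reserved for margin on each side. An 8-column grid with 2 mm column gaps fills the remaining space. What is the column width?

Each margin = 3.5% of 240 = 8.4 mm; content = 240 − 2·8.4 = 223.2 mm.
8 columns + 7 column gaps: 8c + 7·2 = 223.2.
8c = 223.2 − 14 = 209.2, so c = 26.15 mm.

26.15 mm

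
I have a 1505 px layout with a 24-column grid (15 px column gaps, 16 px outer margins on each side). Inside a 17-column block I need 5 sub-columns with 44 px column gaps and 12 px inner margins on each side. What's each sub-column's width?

Subtract both margins: 1505 − 2·16 = 1473 px.
24c + 23·15 = 1473 → 24c = 1128 → c = 47 px.
17-column span = 17·47 + 16·15 = 1039 px.
Inner content = 1039 − 2·12 = 1015 px.
1015 − 4·44 = 839; ÷5 gives d = 167.8 px.

167.8 px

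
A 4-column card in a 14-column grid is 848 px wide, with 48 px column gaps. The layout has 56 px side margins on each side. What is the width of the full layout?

4c + 3·48 = 848 → 4c = 704 → c = 176 px.
Total width: 2·56 + 14·176 + 13·48 = 3200 px.

3200 px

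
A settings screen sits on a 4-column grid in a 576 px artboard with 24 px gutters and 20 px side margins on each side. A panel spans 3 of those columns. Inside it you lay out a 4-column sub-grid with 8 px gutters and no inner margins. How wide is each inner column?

Inside the margins: 576 − 40 = 536 px.
536 − 3·24 = 464; ÷4 gives c = 116 px.
Span of 3: 3·116 + 2·24 = 348 + 48 = 396 px.
4d + 3·8 = 396 → 4d = 372 → d = 93 px.

93 px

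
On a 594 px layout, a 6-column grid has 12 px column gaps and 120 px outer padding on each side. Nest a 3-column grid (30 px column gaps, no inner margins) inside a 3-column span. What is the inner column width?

Subtract both margins: 594 − 2·120 = 354 px.
354 − 5·12 = 294; ÷6 gives c = 49 px.
3 columns plus 2 column gaps: 147 + 24 = 171 px.
171 − 2·30 = 111; ÷3 gives d = 37 px.

37 px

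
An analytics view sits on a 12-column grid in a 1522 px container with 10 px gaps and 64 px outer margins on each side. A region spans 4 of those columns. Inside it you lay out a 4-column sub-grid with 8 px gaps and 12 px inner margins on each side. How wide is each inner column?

Take off 128 px of margins, leaving 1394 px.
Subtracting 11 gaps of 10 leaves 1284 for 12 columns, so c = 107 px.
4 columns plus 3 gaps: 428 + 30 = 458 px.
Inner content = 458 − 2·12 = 434 px.
434 − 3·8 = 410; ÷4 gives d = 102.5 px.

102.5 px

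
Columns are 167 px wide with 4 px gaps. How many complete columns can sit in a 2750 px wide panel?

16 columns

k columns need k·167 + (k−1)·4 = k·171 − 4.
k·171 − 4 ≤ 2750 → k ≤ 2754 / 171 ≈ 16.11, so k = 16.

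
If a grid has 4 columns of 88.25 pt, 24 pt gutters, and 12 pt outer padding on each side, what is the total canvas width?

449 pt

Total width: 2·12 + 4·88.25 + 3·24 = 449 pt.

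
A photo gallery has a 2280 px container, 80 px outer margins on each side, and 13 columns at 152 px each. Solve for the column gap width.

12 px

Take off 160 px of margins, leaving 2120 px.
Columns use 1976 px, leaving 144 px across 12 column gaps = 12 px each.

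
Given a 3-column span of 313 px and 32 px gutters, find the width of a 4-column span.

428 px

3 columns + 2 gutters: 3c + 2·32 = 313.
3c = 313 − 64 = 249, so c = 83 px.
4-column span = 4·83 + 3·32 = 428 px.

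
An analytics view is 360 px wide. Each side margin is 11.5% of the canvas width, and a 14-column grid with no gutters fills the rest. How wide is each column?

19.8 px

Margins: 11.5% × 360 = 41.4 px each, so content = 360 − 82.8 = 277.2 px.
14c = 277.2 → c = 19.8 px.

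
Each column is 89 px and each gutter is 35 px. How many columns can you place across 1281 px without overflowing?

10 columns: 10·89 + 9·35 = 1205 px ≤ 1281.
11 columns: 1329 px > 1281. So 10.

10 columns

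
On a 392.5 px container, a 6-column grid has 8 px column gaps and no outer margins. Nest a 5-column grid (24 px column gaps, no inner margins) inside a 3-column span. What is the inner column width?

19.25 px

392.5 − 5·8 = 352.5; ÷6 gives c = 58.75 px.
3 columns plus 2 column gaps: 176.25 + 16 = 192.25 px.
Subtracting 4 column gaps of 24 leaves 96.25 for 5 columns, so d = 19.25 px.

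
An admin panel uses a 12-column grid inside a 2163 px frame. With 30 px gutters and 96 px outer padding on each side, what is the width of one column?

Inside the margins: 2163 − 192 = 1971 px.
1971 − 11·30 = 1641; ÷12 gives c = 136.75 px.

136.75 px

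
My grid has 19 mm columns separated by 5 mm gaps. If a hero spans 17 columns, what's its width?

17 columns plus 16 gaps: 323 + 80 = 403 mm.

403 mm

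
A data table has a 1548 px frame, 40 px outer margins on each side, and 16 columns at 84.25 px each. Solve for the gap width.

Inside the margins: 1548 − 80 = 1468 px.
Columns use 1348 px, leaving 120 px across 15 gaps = 8 px each.

8 px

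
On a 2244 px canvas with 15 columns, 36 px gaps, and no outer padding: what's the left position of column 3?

304 px

Subtracting 14 gaps of 36 leaves 1740 for 15 columns, so c = 116 px.
No margin, so column 3 starts at 2·(column + gutter) = 2·152 = 304 px.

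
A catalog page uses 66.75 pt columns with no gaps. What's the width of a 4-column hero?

267 pt

4-column span = 4·66.75 = 267 pt.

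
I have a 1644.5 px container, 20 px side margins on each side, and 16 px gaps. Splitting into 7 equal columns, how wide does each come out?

215.5 px

Content width = 1644.5 − 2·20 = 1604.5 px.
7 columns + 6 gaps: 7c + 6·16 = 1604.5.
7c = 1604.5 − 96 = 1508.5, so c = 215.5 px.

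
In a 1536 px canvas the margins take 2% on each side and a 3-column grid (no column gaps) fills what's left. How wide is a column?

491.52 px

1536 × (1 − 2·2%) = 1536 × 96% = 1474.56 px for the columns.
1474.56 / 3 = 491.52 px per column.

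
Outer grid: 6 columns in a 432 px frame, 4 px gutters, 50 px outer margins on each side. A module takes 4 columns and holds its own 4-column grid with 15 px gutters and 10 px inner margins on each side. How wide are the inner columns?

38.75 px

Take off 100 px of margins, leaving 332 px.
6 columns + 5 gutters: 6c + 5·4 = 332.
6c = 332 − 20 = 312, so c = 52 px.
Span of 4: 4·52 + 3·4 = 208 + 12 = 220 px.
Inner content = 220 − 2·10 = 200 px.
4 columns + 3 gutters: 4d + 3·15 = 200.
4d = 200 − 45 = 155, so d = 38.75 px.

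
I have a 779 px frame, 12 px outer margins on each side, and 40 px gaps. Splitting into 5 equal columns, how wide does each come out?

Inside the margins: 779 − 24 = 755 px.
5 columns + 4 gaps: 5c + 4·40 = 755.
5c = 755 − 160 = 595, so c = 119 px.

119 px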